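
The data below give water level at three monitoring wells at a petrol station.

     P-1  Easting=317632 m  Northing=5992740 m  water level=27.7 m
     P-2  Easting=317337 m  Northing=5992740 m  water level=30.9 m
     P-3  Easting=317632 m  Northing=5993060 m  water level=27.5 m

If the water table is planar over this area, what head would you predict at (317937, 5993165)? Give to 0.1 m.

∂h/∂x = (30.9 − 27.7) / (317337 − 317632) = -0.01085
∂h/∂y = (27.5 − 27.7) / (5993060 − 5992740) = -0.0006250
h(317937, 5993165) = 27.7 + (-0.01085)·(305) + (-0.0006250)·(425) = 27.7 -3.308 -0.266 = 24.126 m.

24.1 m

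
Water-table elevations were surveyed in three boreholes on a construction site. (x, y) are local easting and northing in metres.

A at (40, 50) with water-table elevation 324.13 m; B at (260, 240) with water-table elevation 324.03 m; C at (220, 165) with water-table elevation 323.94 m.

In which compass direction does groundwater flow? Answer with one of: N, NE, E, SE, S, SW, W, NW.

SE

Differences from A: to B (Δx, Δy, Δh) = (220, 190, -0.10); to C = (180, 115, -0.19).
Determinant of the coordinate differences = 220·115 − 180·190 = -8900.
∂h/∂x = [(-0.10)·115 − (-0.19)·190] / -8900 = -0.002764
∂h/∂y = [220·(-0.19) − 180·(-0.10)] / -8900 = +0.002674
Flow = −∇h = (+0.002764 east, -0.002674 north), which points southeast.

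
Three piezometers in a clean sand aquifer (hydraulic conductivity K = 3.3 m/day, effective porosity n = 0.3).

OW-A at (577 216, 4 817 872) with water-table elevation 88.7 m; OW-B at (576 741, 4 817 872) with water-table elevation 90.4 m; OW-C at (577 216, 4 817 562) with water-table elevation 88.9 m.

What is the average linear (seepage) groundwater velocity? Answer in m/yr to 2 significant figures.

∂h/∂x = (90.4 − 88.7) / (576741 − 577216) = -0.003579
∂h/∂y = (88.9 − 88.7) / (4817562 − 4817872) = -0.0006452
|∇h| = √(-0.003579² + -0.0006452²) = 0.003637
Seepage velocity v = K·i/n = 3.3 × 0.003637 / 0.3 = 0.04001 m/day = 14.61 m/yr.

15 m/yr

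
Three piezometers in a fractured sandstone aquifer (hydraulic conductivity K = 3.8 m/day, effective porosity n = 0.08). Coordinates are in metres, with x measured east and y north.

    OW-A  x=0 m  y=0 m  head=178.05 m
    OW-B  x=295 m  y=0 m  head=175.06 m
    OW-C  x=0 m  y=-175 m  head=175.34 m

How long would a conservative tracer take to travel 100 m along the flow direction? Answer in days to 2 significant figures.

∂h/∂x = (175.06 − 178.05) / (295 − 0) = -0.01014
∂h/∂y = (175.34 − 178.05) / (-175 − 0) = +0.01549
|∇h| = √(-0.01014² + 0.01549²) = 0.01851
Seepage velocity v = K·i/n = 3.8 × 0.01851 / 0.08 = 0.8792 m/day.
t = 100 / 0.8792 = 113.7 days.

110 days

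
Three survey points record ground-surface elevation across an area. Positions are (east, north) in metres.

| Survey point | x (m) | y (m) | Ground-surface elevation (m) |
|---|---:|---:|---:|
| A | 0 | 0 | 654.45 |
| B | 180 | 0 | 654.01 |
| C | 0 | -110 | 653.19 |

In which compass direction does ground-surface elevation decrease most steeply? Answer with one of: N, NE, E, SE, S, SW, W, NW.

S

∂z/∂x = (654.01 − 654.45) / (180 − 0) = -0.002444
∂z/∂y = (653.19 − 654.45) / (-110 − 0) = +0.01145
Steepest decrease is along −∇f = (+0.002444 E, -0.01145 N) → south.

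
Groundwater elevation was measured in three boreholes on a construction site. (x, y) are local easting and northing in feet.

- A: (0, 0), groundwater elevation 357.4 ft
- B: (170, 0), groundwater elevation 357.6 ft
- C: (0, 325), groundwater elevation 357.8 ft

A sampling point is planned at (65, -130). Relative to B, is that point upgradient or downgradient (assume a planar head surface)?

downgradient

∂h/∂x = (357.6 − 357.4) / (170 − 0) = +0.001176
∂h/∂y = (357.8 − 357.4) / (325 − 0) = +0.001231
Head at (65, -130) = 357.4 + (+0.001176)·(65) + (+0.001231)·(-130) = 357.32 ft.
That is lower than the 357.6 ft at B, so the point is downgradient.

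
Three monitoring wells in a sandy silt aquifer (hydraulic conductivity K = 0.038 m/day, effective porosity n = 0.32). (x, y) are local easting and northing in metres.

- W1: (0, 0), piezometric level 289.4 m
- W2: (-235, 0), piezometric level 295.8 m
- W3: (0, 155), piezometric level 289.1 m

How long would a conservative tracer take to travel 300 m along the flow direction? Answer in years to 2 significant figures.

250 years

∂h/∂x = (295.8 − 289.4) / (-235 − 0) = -0.02723
∂h/∂y = (289.1 − 289.4) / (155 − 0) = -0.001935
|∇h| = √(-0.02723² + -0.001935²) = 0.0273
Seepage velocity v = K·i/n = 0.038 × 0.0273 / 0.32 = 0.003242 m/day.
t = 300 / 0.003242 = 9.254e+04 days = 253 years.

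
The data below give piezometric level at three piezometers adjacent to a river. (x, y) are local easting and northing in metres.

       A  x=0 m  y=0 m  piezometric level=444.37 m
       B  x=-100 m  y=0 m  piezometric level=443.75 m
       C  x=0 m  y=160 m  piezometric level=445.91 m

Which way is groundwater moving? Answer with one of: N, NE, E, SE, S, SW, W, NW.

∂h/∂x = (443.75 − 444.37) / (-100 − 0) = +0.006200
∂h/∂y = (445.91 − 444.37) / (160 − 0) = +0.009625
Flow = −∇h = (-0.006200 east, -0.009625 north), which points southwest.

SW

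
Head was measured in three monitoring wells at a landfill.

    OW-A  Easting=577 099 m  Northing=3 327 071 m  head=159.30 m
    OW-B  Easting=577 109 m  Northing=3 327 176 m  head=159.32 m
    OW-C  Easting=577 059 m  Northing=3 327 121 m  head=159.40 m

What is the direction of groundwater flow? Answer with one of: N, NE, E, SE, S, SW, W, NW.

With h = a·x + b·y + c and OW-A as origin, the differences give:
  10·a + 105·b = +0.02
  (-40)·a + 50·b = +0.10
Eliminate b (×50 and ×105, subtract): 4700·a = -9.500 → a = ∂h/∂x = -0.002021
Back-substitute: b = ∂h/∂y = +0.0003830.
Flow = −∇h = (+0.002021 east, -0.0003830 north), which points east.

E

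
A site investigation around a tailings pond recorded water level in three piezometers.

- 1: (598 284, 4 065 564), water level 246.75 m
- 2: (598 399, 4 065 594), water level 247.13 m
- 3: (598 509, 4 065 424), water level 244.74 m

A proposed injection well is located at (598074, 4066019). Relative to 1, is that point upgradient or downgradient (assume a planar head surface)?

Differences from 1: to 2 (Δx, Δy, Δh) = (115, 30, +0.38); to 3 = (225, -140, -2.01).
Determinant of the coordinate differences = 115·(-140) − 225·30 = -22850.
∂h/∂x = [(+0.38)·(-140) − (-2.01)·30] / -22850 = -0.0003107
∂h/∂y = [115·(-2.01) − 225·(+0.38)] / -22850 = +0.01386
Head at (598074, 4066019) = 246.75 + (-0.0003107)·(-210) + (+0.01386)·(455) = 253.12 m.
That is higher than the 246.75 m at 1, so the point is upgradient.

upgradient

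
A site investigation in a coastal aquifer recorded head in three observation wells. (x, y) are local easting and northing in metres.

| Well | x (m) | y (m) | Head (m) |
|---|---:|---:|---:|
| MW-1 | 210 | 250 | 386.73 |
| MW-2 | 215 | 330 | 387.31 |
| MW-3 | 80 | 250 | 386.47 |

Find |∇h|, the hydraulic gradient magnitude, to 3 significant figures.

0.00740

Differences from MW-1: to MW-2 (Δx, Δy, Δh) = (5, 80, +0.58); to MW-3 = (-130, 0, -0.26).
Determinant of the coordinate differences = 5·0 − (-130)·80 = 10400.
∂h/∂x = [(+0.58)·0 − (-0.26)·80] / 10400 = +0.002000
∂h/∂y = [5·(-0.26) − (-130)·(+0.58)] / 10400 = +0.007125
|∇h| = √(0.002000² + 0.007125²) = 0.0074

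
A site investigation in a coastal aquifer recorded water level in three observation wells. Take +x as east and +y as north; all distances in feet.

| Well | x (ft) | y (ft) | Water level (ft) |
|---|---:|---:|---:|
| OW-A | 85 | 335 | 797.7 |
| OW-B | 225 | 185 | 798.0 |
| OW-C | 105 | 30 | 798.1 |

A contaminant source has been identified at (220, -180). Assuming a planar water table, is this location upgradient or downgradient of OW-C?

With h = a·x + b·y + c and OW-A as origin, the differences give:
  140·a + (-150)·b = +0.3
  20·a + (-305)·b = +0.4
Eliminate b (×(-305) and ×(-150), subtract): -39700·a = -31.50 → a = ∂h/∂x = +0.0007935
Back-substitute: b = ∂h/∂y = -0.001259.
Head at (220, -180) = 797.7 + (+0.0007935)·(135) + (-0.001259)·(-515) = 798.46 ft.
That is higher than the 798.1 ft at OW-C, so the point is upgradient.

upgradient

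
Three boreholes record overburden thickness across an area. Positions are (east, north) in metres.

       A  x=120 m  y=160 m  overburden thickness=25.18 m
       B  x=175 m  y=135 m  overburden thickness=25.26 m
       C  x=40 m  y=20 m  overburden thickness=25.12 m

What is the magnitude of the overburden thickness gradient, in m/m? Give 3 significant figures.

0.00135 m/m

Taking A as reference: B−A = (55, -25, +0.08); C−A = (-80, -140, -0.06).
Determinant of the coordinate differences = 55·(-140) − (-80)·(-25) = -9700.
∂d/∂x = [(+0.08)·(-140) − (-0.06)·(-25)] / -9700 = +0.001309
∂d/∂y = [55·(-0.06) − (-80)·(+0.08)] / -9700 = -0.0003196
|∇f| = √(0.001309² + -0.0003196²) = 0.001347 m/m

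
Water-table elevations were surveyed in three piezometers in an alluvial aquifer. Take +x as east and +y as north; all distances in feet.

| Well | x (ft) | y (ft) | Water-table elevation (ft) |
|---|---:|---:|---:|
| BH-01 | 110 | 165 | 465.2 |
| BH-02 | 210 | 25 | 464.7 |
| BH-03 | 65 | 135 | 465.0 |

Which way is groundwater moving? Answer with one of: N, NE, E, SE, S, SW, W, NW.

Taking BH-01 as reference: BH-02−BH-01 = (100, -140, -0.5); BH-03−BH-01 = (-45, -30, -0.2).
Determinant of the coordinate differences = 100·(-30) − (-45)·(-140) = -9300.
∂h/∂x = [(-0.5)·(-30) − (-0.2)·(-140)] / -9300 = +0.001398
∂h/∂y = [100·(-0.2) − (-45)·(-0.5)] / -9300 = +0.004570
Flow = −∇h = (-0.001398 east, -0.004570 north), which points south.

S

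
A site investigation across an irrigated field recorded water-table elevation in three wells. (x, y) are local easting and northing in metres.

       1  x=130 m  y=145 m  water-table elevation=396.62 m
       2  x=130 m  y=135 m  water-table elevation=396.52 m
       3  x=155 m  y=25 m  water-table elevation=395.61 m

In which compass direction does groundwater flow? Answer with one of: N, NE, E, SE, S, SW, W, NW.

SW

Taking 1 as reference: 2−1 = (0, -10, -0.10); 3−1 = (25, -120, -1.01).
Determinant of the coordinate differences = 0·(-120) − 25·(-10) = 250.
∂h/∂x = [(-0.10)·(-120) − (-1.01)·(-10)] / 250 = +0.007600
∂h/∂y = [0·(-1.01) − 25·(-0.10)] / 250 = +0.01000
Flow = −∇h = (-0.007600 east, -0.01000 north), which points southwest.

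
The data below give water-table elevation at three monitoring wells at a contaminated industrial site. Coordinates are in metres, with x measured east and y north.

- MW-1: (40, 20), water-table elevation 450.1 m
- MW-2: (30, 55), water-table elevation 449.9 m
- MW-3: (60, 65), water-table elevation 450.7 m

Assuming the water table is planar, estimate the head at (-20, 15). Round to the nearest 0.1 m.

Differences from MW-1: to MW-2 (Δx, Δy, Δh) = (-10, 35, -0.2); to MW-3 = (20, 45, +0.6).
Solve a·Δx + b·Δy = Δh: det = (-10)·45 − 20·35 = -1150.
∂h/∂x = [(-0.2)·45 − (+0.6)·35] / -1150 = +0.02609
∂h/∂y = [(-10)·(+0.6) − 20·(-0.2)] / -1150 = +0.001739
h(-20, 15) = 450.1 + (+0.02609)·(-60) + (+0.001739)·(-5) = 450.1 -1.565 -0.009 = 448.526 m.

448.5 m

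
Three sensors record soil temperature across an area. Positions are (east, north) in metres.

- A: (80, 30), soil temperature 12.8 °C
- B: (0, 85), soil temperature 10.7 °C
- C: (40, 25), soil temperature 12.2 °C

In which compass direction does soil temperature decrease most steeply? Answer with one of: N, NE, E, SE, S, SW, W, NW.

NW

Taking A as reference: B−A = (-80, 55, -2.1); C−A = (-40, -5, -0.6).
Solve a·Δx + b·Δy = ΔT: det = (-80)·(-5) − (-40)·55 = 2600.
∂T/∂x = [(-2.1)·(-5) − (-0.6)·55] / 2600 = +0.01673
∂T/∂y = [(-80)·(-0.6) − (-40)·(-2.1)] / 2600 = -0.01385
Steepest decrease is along −∇f = (-0.01673 E, +0.01385 N) → northwest.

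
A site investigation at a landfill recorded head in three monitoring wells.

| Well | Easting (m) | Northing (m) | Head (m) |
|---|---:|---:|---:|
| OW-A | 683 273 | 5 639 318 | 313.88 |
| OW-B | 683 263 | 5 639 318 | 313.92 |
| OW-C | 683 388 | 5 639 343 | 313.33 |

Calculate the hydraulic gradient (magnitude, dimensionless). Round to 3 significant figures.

Differences from OW-A: to OW-B (Δx, Δy, Δh) = (-10, 0, +0.04); to OW-C = (115, 25, -0.55).
Determinant of the coordinate differences = (-10)·25 − 115·0 = -250.
∂h/∂x = [(+0.04)·25 − (-0.55)·0] / -250 = -0.004000
∂h/∂y = [(-10)·(-0.55) − 115·(+0.04)] / -250 = -0.003600
|∇h| = √(-0.004000² + -0.003600²) = 0.005381

0.00538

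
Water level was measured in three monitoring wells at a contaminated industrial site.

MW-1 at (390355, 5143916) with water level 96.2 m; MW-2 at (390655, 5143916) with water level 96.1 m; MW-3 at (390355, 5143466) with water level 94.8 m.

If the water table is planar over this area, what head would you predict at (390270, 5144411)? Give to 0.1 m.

∂h/∂x = (96.1 − 96.2) / (390655 − 390355) = -0.0003333
∂h/∂y = (94.8 − 96.2) / (5143466 − 5143916) = +0.003111
h(390270, 5144411) = 96.2 + (-0.0003333)·(-85) + (+0.003111)·(495) = 96.2 +0.028 +1.540 = 97.768 m.

97.8 m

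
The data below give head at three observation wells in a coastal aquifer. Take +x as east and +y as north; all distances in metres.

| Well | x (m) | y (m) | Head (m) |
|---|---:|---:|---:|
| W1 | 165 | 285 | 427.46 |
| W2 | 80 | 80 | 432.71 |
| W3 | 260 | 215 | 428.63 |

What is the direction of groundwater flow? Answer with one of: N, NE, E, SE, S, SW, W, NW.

Taking W1 as reference: W2−W1 = (-85, -205, +5.25); W3−W1 = (95, -70, +1.17).
Determinant of the coordinate differences = (-85)·(-70) − 95·(-205) = 25425.
∂h/∂x = [(+5.25)·(-70) − (+1.17)·(-205)] / 25425 = -0.005021
∂h/∂y = [(-85)·(+1.17) − 95·(+5.25)] / 25425 = -0.02353
Flow = −∇h = (+0.005021 east, +0.02353 north), which points north.

N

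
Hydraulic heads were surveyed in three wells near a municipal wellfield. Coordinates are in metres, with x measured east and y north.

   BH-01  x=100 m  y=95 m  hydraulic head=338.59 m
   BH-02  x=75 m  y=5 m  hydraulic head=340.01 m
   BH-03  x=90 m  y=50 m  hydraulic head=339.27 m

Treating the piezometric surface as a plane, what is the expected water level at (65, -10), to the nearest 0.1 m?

Differences from BH-01: to BH-02 (Δx, Δy, Δh) = (-25, -90, +1.42); to BH-03 = (-10, -45, +0.68).
Solve a·Δx + b·Δy = Δh: det = (-25)·(-45) − (-10)·(-90) = 225.
∂h/∂x = [(+1.42)·(-45) − (+0.68)·(-90)] / 225 = -0.01200
∂h/∂y = [(-25)·(+0.68) − (-10)·(+1.42)] / 225 = -0.01244
h(65, -10) = 338.59 + (-0.01200)·(-35) + (-0.01244)·(-105) = 338.59 +0.420 +1.307 = 340.317 m.

340.3 m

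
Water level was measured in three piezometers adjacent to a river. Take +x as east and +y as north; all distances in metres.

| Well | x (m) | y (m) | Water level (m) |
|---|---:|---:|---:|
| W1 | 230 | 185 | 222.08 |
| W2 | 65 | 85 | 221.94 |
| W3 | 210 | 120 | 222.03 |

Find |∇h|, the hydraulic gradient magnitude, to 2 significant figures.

0.00078

Three-point gradient (reference W1): Δ to W2 = (-165, -100, -0.14), Δ to W3 = (-20, -65, -0.05).
∂h/∂x = +0.0004699, ∂h/∂y = +0.0006246 (det = 8725).
|∇h| = √(0.0004699² + 0.0006246²) = 0.0007816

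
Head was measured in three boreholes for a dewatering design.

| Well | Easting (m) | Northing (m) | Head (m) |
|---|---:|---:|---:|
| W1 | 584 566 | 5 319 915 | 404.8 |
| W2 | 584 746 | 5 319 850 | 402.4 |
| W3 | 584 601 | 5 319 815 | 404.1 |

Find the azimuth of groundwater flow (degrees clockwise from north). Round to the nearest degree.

102°

Three-point gradient (reference W1): Δ to W2 = (180, -65, -2.4), Δ to W3 = (35, -100, -0.7).
∂h/∂x = -0.01237, ∂h/∂y = +0.002671 (det = -15725).
Flow direction (−∇h) has components (+0.01237 E, -0.002671 N).
Azimuth = atan2(E, N) = atan2(+0.01237, -0.002671) = 102.2° ≈ 102°.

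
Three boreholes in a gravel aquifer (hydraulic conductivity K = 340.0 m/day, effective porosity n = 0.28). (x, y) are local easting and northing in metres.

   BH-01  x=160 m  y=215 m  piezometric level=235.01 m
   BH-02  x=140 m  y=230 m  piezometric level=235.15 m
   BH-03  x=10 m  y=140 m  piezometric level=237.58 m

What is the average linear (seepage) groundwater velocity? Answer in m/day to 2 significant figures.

19 m/day

With h = a·x + b·y + c and BH-01 as origin, the differences give:
  (-20)·a + 15·b = +0.14
  (-150)·a + (-75)·b = +2.57
Eliminate b (×(-75) and ×15, subtract): 3750·a = -49.050 → a = ∂h/∂x = -0.01308
Back-substitute: b = ∂h/∂y = -0.008107.
|∇h| = √(-0.01308² + -0.008107²) = 0.01539
Seepage velocity v = K·i/n = 340.0 × 0.01539 / 0.28 = 18.69 m/day.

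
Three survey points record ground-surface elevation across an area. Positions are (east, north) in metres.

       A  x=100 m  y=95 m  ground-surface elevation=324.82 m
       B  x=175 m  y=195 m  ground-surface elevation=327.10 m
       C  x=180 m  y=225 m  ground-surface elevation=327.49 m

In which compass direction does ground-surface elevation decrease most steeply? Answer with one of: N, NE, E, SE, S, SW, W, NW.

With z = a·x + b·y + c and A as origin, the differences give:
  75·a + 100·b = +2.28
  80·a + 130·b = +2.67
Eliminate b (×130 and ×100, subtract): 1750·a = 29.400 → a = ∂z/∂x = +0.01680
Back-substitute: b = ∂z/∂y = +0.01020.
Steepest decrease is along −∇f = (-0.01680 E, -0.01020 N) → southwest.

SW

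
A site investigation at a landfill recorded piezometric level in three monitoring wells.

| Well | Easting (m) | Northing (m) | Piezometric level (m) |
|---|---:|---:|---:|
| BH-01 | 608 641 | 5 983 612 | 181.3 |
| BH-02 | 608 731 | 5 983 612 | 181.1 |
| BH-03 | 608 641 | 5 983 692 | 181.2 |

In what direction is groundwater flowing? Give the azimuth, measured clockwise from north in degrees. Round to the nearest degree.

061°

∂h/∂x = (181.1 − 181.3) / (608731 − 608641) = -0.002222
∂h/∂y = (181.2 − 181.3) / (5983692 − 5983612) = -0.001250
Flow direction (−∇h) has components (+0.002222 E, +0.001250 N).
Azimuth = atan2(E, N) = atan2(+0.002222, +0.001250) = 60.6° ≈ 061°.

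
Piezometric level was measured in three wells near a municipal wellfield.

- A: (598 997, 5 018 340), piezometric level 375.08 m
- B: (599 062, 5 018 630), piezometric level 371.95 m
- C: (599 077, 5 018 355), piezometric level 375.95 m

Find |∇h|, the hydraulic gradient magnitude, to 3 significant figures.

Taking A as reference: B−A = (65, 290, -3.13); C−A = (80, 15, +0.87).
Solve a·Δx + b·Δy = Δh: det = 65·15 − 80·290 = -22225.
∂h/∂x = [(-3.13)·15 − (+0.87)·290] / -22225 = +0.01346
∂h/∂y = [65·(+0.87) − 80·(-3.13)] / -22225 = -0.01381
|∇h| = √(0.01346² + -0.01381²) = 0.01928

0.0193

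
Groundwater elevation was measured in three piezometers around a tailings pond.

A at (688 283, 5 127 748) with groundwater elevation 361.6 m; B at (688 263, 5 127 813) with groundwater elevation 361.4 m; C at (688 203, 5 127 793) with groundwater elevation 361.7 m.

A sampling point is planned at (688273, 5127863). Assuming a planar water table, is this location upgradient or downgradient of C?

downgradient

Taking A as reference: B−A = (-20, 65, -0.2); C−A = (-80, 45, +0.1).
Determinant of the coordinate differences = (-20)·45 − (-80)·65 = 4300.
∂h/∂x = [(-0.2)·45 − (+0.1)·65] / 4300 = -0.003605
∂h/∂y = [(-20)·(+0.1) − (-80)·(-0.2)] / 4300 = -0.004186
Head at (688273, 5127863) = 361.6 + (-0.003605)·(-10) + (-0.004186)·(115) = 361.15 m.
That is lower than the 361.7 m at C, so the point is downgradient.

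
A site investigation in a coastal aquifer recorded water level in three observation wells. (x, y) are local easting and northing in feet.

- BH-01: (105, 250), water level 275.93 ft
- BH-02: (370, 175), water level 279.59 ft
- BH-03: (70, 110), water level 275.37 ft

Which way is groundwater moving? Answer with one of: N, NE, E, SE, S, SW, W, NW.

W

Taking BH-01 as reference: BH-02−BH-01 = (265, -75, +3.66); BH-03−BH-01 = (-35, -140, -0.56).
Solve a·Δx + b·Δy = Δh: det = 265·(-140) − (-35)·(-75) = -39725.
∂h/∂x = [(+3.66)·(-140) − (-0.56)·(-75)] / -39725 = +0.01396
∂h/∂y = [265·(-0.56) − (-35)·(+3.66)] / -39725 = +0.0005110
Flow = −∇h = (-0.01396 east, -0.0005110 north), which points west.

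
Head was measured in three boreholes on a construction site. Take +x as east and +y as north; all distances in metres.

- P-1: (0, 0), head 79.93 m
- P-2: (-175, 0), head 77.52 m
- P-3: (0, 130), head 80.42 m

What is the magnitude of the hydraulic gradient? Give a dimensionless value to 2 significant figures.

∂h/∂x = (77.52 − 79.93) / (-175 − 0) = +0.01377
∂h/∂y = (80.42 − 79.93) / (130 − 0) = +0.003769
|∇h| = √(0.01377² + 0.003769²) = 0.01428

0.014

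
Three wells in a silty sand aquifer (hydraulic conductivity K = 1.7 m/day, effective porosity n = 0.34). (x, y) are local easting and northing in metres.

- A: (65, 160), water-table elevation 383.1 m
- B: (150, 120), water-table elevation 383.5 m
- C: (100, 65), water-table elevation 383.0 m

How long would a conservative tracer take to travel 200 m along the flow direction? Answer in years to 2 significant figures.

15 years

With h = a·x + b·y + c and A as origin, the differences give:
  85·a + (-40)·b = +0.4
  35·a + (-95)·b = -0.1
Eliminate b (×(-95) and ×(-40), subtract): -6675·a = -42.00 → a = ∂h/∂x = +0.006292
Back-substitute: b = ∂h/∂y = +0.003371.
|∇h| = √(0.006292² + 0.003371²) = 0.007138
Seepage velocity v = K·i/n = 1.7 × 0.007138 / 0.34 = 0.03569 m/day.
t = 200 / 0.03569 = 5604 days = 15.3 years.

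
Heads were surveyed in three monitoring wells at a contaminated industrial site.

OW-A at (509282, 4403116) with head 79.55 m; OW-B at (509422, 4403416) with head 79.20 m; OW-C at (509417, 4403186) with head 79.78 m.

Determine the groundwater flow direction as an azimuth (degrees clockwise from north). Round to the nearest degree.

310°

Taking OW-A as reference: OW-B−OW-A = (140, 300, -0.35); OW-C−OW-A = (135, 70, +0.23).
Determinant of the coordinate differences = 140·70 − 135·300 = -30700.
∂h/∂x = [(-0.35)·70 − (+0.23)·300] / -30700 = +0.003046
∂h/∂y = [140·(+0.23) − 135·(-0.35)] / -30700 = -0.002588
Flow direction (−∇h) has components (-0.003046 E, +0.002588 N).
Azimuth = atan2(E, N) = atan2(-0.003046, +0.002588) = 310.4° ≈ 310°.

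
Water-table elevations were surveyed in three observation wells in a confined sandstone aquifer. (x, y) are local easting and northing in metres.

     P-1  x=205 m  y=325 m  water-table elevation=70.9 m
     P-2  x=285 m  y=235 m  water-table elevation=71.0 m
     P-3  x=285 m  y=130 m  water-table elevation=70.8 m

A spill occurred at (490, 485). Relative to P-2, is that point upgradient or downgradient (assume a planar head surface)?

With h = a·x + b·y + c and P-1 as origin, the differences give:
  80·a + (-90)·b = +0.1
  80·a + (-195)·b = -0.1
Eliminate b (×(-195) and ×(-90), subtract): -8400·a = -28.50 → a = ∂h/∂x = +0.003393
Back-substitute: b = ∂h/∂y = +0.001905.
Head at (490, 485) = 70.9 + (+0.003393)·(285) + (+0.001905)·(160) = 72.17 m.
That is higher than the 71.0 m at P-2, so the point is upgradient.

upgradient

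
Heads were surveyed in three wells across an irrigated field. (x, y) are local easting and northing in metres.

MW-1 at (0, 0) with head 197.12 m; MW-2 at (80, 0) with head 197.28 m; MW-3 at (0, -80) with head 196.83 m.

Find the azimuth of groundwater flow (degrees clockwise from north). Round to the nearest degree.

∂h/∂x = (197.28 − 197.12) / (80 − 0) = +0.002000
∂h/∂y = (196.83 − 197.12) / (-80 − 0) = +0.003625
Flow direction (−∇h) has components (-0.002000 E, -0.003625 N).
Azimuth = atan2(E, N) = atan2(-0.002000, -0.003625) = 208.9° ≈ 209°.

209°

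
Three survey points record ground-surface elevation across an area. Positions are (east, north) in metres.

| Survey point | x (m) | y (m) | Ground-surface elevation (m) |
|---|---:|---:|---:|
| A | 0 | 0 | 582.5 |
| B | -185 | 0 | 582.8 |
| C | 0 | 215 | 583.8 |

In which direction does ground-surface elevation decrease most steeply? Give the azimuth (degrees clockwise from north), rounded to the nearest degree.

165°

∂z/∂x = (582.8 − 582.5) / (-185 − 0) = -0.001622
∂z/∂y = (583.8 − 582.5) / (215 − 0) = +0.006047
Steepest decrease is along −∇f: components (+0.001622 E, -0.006047 N).
Azimuth = atan2(+0.001622, -0.006047) = 165.0° ≈ 165°.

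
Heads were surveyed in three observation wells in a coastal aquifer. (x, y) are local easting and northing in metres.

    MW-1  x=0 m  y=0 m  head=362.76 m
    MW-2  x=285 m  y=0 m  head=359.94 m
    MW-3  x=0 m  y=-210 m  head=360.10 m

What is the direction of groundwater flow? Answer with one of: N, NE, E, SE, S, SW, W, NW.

∂h/∂x = (359.94 − 362.76) / (285 − 0) = -0.009895
∂h/∂y = (360.10 − 362.76) / (-210 − 0) = +0.01267
Flow = −∇h = (+0.009895 east, -0.01267 north), which points southeast.

SE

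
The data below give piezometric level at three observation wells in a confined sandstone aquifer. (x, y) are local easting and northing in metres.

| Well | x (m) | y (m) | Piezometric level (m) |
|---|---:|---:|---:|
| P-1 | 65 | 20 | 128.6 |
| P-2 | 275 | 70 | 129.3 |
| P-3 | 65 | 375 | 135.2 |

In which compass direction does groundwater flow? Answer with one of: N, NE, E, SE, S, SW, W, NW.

With h = a·x + b·y + c and P-1 as origin, the differences give:
  210·a + 50·b = +0.7
  0·a + 355·b = +6.6
Eliminate b (×355 and ×50, subtract): 74550·a = -81.50 → a = ∂h/∂x = -0.001093
Back-substitute: b = ∂h/∂y = +0.01859.
Flow = −∇h = (+0.001093 east, -0.01859 north), which points south.

S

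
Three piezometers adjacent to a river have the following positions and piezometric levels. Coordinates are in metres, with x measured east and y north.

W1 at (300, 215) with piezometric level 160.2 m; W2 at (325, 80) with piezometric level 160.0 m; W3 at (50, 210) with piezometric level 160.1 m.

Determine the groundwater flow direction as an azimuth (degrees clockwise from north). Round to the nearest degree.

193°

Differences from W1: to W2 (Δx, Δy, Δh) = (25, -135, -0.2); to W3 = (-250, -5, -0.1).
Determinant of the coordinate differences = 25·(-5) − (-250)·(-135) = -33875.
∂h/∂x = [(-0.2)·(-5) − (-0.1)·(-135)] / -33875 = +0.0003690
∂h/∂y = [25·(-0.1) − (-250)·(-0.2)] / -33875 = +0.001550
Flow direction (−∇h) has components (-0.0003690 E, -0.001550 N).
Azimuth = atan2(E, N) = atan2(-0.0003690, -0.001550) = 193.4° ≈ 193°.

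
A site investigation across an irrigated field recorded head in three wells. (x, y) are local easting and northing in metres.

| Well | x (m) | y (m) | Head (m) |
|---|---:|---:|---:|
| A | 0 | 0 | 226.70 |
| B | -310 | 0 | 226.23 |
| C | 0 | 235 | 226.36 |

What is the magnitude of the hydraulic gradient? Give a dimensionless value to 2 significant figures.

∂h/∂x = (226.23 − 226.70) / (-310 − 0) = +0.001516
∂h/∂y = (226.36 − 226.70) / (235 − 0) = -0.001447
|∇h| = √(0.001516² + -0.001447²) = 0.002096

0.0021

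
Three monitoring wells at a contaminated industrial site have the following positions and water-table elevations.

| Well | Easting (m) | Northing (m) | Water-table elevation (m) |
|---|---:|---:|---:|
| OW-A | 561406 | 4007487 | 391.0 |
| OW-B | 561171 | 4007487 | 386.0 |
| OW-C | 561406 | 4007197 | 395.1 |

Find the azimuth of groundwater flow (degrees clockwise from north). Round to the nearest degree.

304°

∂h/∂x = (386.0 − 391.0) / (561171 − 561406) = +0.02128
∂h/∂y = (395.1 − 391.0) / (4007197 − 4007487) = -0.01414
Flow direction (−∇h) has components (-0.02128 E, +0.01414 N).
Azimuth = atan2(E, N) = atan2(-0.02128, +0.01414) = 303.6° ≈ 304°.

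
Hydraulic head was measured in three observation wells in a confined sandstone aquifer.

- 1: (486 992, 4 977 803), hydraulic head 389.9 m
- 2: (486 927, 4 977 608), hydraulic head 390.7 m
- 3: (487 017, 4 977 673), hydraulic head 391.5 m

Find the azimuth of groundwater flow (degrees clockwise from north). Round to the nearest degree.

Three-point gradient (reference 1): Δ to 2 = (-65, -195, +0.8), Δ to 3 = (25, -130, +1.6).
∂h/∂x = +0.01561, ∂h/∂y = -0.009306 (det = 13325).
Flow direction (−∇h) has components (-0.01561 E, +0.009306 N).
Azimuth = atan2(E, N) = atan2(-0.01561, +0.009306) = 300.8° ≈ 301°.

301°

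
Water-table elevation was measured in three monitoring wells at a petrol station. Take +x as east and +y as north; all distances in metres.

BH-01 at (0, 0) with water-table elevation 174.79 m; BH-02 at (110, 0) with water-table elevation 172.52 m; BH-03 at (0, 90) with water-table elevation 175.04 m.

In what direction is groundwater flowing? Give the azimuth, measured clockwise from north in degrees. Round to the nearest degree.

098°

∂h/∂x = (172.52 − 174.79) / (110 − 0) = -0.02064
∂h/∂y = (175.04 − 174.79) / (90 − 0) = +0.002778
Flow direction (−∇h) has components (+0.02064 E, -0.002778 N).
Azimuth = atan2(E, N) = atan2(+0.02064, -0.002778) = 97.7° ≈ 098°.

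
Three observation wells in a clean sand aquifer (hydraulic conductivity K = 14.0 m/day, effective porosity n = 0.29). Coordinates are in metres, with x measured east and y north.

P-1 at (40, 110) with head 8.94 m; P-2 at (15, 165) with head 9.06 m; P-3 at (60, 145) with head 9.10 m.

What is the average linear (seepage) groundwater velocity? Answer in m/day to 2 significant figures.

0.19 m/day

With h = a·x + b·y + c and P-1 as origin, the differences give:
  (-25)·a + 55·b = +0.12
  20·a + 35·b = +0.16
Eliminate b (×35 and ×55, subtract): -1975·a = -4.600 → a = ∂h/∂x = +0.002329
Back-substitute: b = ∂h/∂y = +0.003241.
|∇h| = √(0.002329² + 0.003241²) = 0.003991
Seepage velocity v = K·i/n = 14.0 × 0.003991 / 0.29 = 0.1927 m/day.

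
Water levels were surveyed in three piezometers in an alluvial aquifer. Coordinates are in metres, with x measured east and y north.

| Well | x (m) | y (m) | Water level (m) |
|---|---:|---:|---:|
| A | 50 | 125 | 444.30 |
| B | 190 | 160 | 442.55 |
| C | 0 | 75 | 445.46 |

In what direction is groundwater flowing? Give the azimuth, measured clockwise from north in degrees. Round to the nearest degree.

032°

Three-point gradient (reference A): Δ to B = (140, 35, -1.75), Δ to C = (-50, -50, +1.16).
∂h/∂x = -0.008933, ∂h/∂y = -0.01427 (det = -5250).
Flow direction (−∇h) has components (+0.008933 E, +0.01427 N).
Azimuth = atan2(E, N) = atan2(+0.008933, +0.01427) = 32.1° ≈ 032°.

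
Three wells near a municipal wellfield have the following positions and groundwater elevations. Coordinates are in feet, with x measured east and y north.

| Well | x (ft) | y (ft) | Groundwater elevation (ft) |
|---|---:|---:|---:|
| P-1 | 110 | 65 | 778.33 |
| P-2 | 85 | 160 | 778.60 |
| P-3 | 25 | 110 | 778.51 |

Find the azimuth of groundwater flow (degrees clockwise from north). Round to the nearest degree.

165°

Differences from P-1: to P-2 (Δx, Δy, Δh) = (-25, 95, +0.27); to P-3 = (-85, 45, +0.18).
Solve a·Δx + b·Δy = Δh: det = (-25)·45 − (-85)·95 = 6950.
∂h/∂x = [(+0.27)·45 − (+0.18)·95] / 6950 = -0.0007122
∂h/∂y = [(-25)·(+0.18) − (-85)·(+0.27)] / 6950 = +0.002655
Flow direction (−∇h) has components (+0.0007122 E, -0.002655 N).
Azimuth = atan2(E, N) = atan2(+0.0007122, -0.002655) = 165.0° ≈ 165°.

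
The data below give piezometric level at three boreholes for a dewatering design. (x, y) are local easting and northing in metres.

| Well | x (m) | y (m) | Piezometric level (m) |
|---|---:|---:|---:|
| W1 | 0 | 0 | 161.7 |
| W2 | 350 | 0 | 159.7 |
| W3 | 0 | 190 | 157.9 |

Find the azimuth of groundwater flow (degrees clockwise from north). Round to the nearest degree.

016°

∂h/∂x = (159.7 − 161.7) / (350 − 0) = -0.005714
∂h/∂y = (157.9 − 161.7) / (190 − 0) = -0.02000
Flow direction (−∇h) has components (+0.005714 E, +0.02000 N).
Azimuth = atan2(E, N) = atan2(+0.005714, +0.02000) = 15.9° ≈ 016°.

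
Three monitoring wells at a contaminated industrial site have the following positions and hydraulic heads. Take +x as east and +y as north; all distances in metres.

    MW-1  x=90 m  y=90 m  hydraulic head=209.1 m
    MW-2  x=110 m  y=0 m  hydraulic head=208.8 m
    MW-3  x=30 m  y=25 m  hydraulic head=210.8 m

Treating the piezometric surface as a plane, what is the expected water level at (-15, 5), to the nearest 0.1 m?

With h = a·x + b·y + c and MW-1 as origin, the differences give:
  20·a + (-90)·b = -0.3
  (-60)·a + (-65)·b = +1.7
Eliminate b (×(-65) and ×(-90), subtract): -6700·a = 172.50 → a = ∂h/∂x = -0.02575
Back-substitute: b = ∂h/∂y = -0.002388.
h(-15, 5) = 209.1 + (-0.02575)·(-105) + (-0.002388)·(-85) = 209.1 +2.703 +0.203 = 212.006 m.

212.0 m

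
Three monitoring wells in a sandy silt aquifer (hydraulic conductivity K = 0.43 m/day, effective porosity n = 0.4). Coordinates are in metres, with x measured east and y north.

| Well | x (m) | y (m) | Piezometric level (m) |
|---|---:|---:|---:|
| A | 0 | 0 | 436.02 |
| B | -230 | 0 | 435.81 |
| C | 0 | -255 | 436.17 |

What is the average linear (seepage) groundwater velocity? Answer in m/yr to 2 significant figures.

∂h/∂x = (435.81 − 436.02) / (-230 − 0) = +0.0009130
∂h/∂y = (436.17 − 436.02) / (-255 − 0) = -0.0005882
|∇h| = √(0.0009130² + -0.0005882²) = 0.001086
Seepage velocity v = K·i/n = 0.43 × 0.001086 / 0.4 = 0.001167 m/day = 0.4262 m/yr.

0.43 m/yr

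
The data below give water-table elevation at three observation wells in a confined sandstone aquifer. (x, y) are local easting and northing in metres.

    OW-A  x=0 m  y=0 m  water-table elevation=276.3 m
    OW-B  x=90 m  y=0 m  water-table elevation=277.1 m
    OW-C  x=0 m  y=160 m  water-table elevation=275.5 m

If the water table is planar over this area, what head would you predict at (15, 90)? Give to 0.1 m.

∂h/∂x = (277.1 − 276.3) / (90 − 0) = +0.008889
∂h/∂y = (275.5 − 276.3) / (160 − 0) = -0.005000
h(15, 90) = 276.3 + (+0.008889)·(15) + (-0.005000)·(90) = 276.3 +0.133 -0.450 = 275.983 m.

276.0 m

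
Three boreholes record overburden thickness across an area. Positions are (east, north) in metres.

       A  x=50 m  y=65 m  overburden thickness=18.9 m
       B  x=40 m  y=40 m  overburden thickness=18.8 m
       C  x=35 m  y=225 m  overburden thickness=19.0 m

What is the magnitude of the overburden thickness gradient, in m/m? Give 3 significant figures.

0.00695 m/m

Three-point gradient (reference A): Δ to B = (-10, -25, -0.1), Δ to C = (-15, 160, +0.1).
∂d/∂x = +0.006835, ∂d/∂y = +0.001266 (det = -1975).
|∇f| = √(0.006835² + 0.001266²) = 0.006951 m/m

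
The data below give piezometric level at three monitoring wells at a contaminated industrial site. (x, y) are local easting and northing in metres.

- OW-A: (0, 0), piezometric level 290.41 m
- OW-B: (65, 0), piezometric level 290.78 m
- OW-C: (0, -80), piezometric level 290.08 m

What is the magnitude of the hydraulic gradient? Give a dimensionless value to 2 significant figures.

0.0070

∂h/∂x = (290.78 − 290.41) / (65 − 0) = +0.005692
∂h/∂y = (290.08 − 290.41) / (-80 − 0) = +0.004125
|∇h| = √(0.005692² + 0.004125²) = 0.00703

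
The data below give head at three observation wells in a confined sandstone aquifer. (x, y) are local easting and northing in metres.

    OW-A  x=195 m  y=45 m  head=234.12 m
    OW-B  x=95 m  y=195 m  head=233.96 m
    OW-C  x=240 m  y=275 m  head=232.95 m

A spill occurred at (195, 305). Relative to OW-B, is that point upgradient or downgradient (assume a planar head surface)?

downgradient

Taking OW-A as reference: OW-B−OW-A = (-100, 150, -0.16); OW-C−OW-A = (45, 230, -1.17).
Determinant of the coordinate differences = (-100)·230 − 45·150 = -29750.
∂h/∂x = [(-0.16)·230 − (-1.17)·150] / -29750 = -0.004662
∂h/∂y = [(-100)·(-1.17) − 45·(-0.16)] / -29750 = -0.004175
Head at (195, 305) = 234.12 + (-0.004662)·(0) + (-0.004175)·(260) = 233.03 m.
That is lower than the 233.96 m at OW-B, so the point is downgradient.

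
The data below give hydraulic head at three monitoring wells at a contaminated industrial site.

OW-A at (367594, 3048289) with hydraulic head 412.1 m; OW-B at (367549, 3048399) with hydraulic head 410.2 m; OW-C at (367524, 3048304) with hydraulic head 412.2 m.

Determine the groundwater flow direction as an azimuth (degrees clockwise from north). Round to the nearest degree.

Taking OW-A as reference: OW-B−OW-A = (-45, 110, -1.9); OW-C−OW-A = (-70, 15, +0.1).
Solve a·Δx + b·Δy = Δh: det = (-45)·15 − (-70)·110 = 7025.
∂h/∂x = [(-1.9)·15 − (+0.1)·110] / 7025 = -0.005623
∂h/∂y = [(-45)·(+0.1) − (-70)·(-1.9)] / 7025 = -0.01957
Flow direction (−∇h) has components (+0.005623 E, +0.01957 N).
Azimuth = atan2(E, N) = atan2(+0.005623, +0.01957) = 16.0° ≈ 016°.

016°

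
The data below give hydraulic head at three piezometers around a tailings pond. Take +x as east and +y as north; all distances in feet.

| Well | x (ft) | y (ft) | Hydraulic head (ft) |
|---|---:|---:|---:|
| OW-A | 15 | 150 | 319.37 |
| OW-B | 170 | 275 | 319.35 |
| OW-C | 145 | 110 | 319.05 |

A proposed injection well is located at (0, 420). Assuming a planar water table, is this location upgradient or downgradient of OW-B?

upgradient

Taking OW-A as reference: OW-B−OW-A = (155, 125, -0.02); OW-C−OW-A = (130, -40, -0.32).
Solve a·Δx + b·Δy = Δh: det = 155·(-40) − 130·125 = -22450.
∂h/∂x = [(-0.02)·(-40) − (-0.32)·125] / -22450 = -0.001817
∂h/∂y = [155·(-0.32) − 130·(-0.02)] / -22450 = +0.002094
Head at (0, 420) = 319.37 + (-0.001817)·(-15) + (+0.002094)·(270) = 319.96 ft.
That is higher than the 319.35 ft at OW-B, so the point is upgradient.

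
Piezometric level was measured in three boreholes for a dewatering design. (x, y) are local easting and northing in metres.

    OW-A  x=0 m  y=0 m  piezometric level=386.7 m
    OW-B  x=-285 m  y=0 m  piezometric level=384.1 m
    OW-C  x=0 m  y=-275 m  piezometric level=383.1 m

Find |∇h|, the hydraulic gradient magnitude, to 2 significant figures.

∂h/∂x = (384.1 − 386.7) / (-285 − 0) = +0.009123
∂h/∂y = (383.1 − 386.7) / (-275 − 0) = +0.01309
|∇h| = √(0.009123² + 0.01309²) = 0.01596

0.016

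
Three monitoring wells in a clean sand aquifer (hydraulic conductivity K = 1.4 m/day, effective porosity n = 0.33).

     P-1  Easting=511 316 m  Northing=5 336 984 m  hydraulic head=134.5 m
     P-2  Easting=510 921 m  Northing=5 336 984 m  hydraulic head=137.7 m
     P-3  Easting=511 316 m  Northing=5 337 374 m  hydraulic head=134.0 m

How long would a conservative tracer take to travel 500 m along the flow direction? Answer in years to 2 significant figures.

∂h/∂x = (137.7 − 134.5) / (510921 − 511316) = -0.008101
∂h/∂y = (134.0 − 134.5) / (5337374 − 5336984) = -0.001282
|∇h| = √(-0.008101² + -0.001282²) = 0.008202
Seepage velocity v = K·i/n = 1.4 × 0.008202 / 0.33 = 0.0348 m/day.
t = 500 / 0.0348 = 1.437e+04 days = 39.3 years.

39 years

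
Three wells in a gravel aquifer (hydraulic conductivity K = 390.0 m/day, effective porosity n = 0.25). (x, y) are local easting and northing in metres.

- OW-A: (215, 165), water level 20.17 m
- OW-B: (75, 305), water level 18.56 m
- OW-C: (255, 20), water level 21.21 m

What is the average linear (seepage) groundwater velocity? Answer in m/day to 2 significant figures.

13 m/day

Differences from OW-A: to OW-B (Δx, Δy, Δh) = (-140, 140, -1.61); to OW-C = (40, -145, +1.04).
Determinant of the coordinate differences = (-140)·(-145) − 40·140 = 14700.
∂h/∂x = [(-1.61)·(-145) − (+1.04)·140] / 14700 = +0.005976
∂h/∂y = [(-140)·(+1.04) − 40·(-1.61)] / 14700 = -0.005524
|∇h| = √(0.005976² + -0.005524²) = 0.008138
Seepage velocity v = K·i/n = 390.0 × 0.008138 / 0.25 = 12.7 m/day.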